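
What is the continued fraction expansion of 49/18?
[2; 1, 2, 1, 1, 2]

Euclidean algorithm steps:
49 = 2 × 18 + 13
18 = 1 × 13 + 5
13 = 2 × 5 + 3
5 = 1 × 3 + 2
3 = 1 × 2 + 1
2 = 2 × 1 + 0
Continued fraction: [2; 1, 2, 1, 1, 2]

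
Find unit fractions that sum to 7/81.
1/12 + 1/324

Greedy algorithm:
7/81: ceiling(81/7) = 12, use 1/12
1/324: ceiling(324/1) = 324, use 1/324
Result: 7/81 = 1/12 + 1/324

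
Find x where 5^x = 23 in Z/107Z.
78

Baby-step giant-step with step n = ⌈√107⌉ = 11.
Baby steps 5^j mod 107 (j:value) for j=0..10: 0:1, 1:5, 2:25, 3:18, 4:90, 5:22, 6:3, 7:15, 8:75, 9:54, 10:56.
Giant-step multiplier: 5^(-11) ≡ 5^(106-11) = 5^95 ≡ 60 (mod 107).
Giant steps γ_i = 23·60^i mod 107: γ_0=23, γ_1=96, γ_2=89, γ_3=97, γ_4=42, γ_5=59, γ_6=9, γ_7=5 (in table at j=1).
x = i·n + j = 7·11 + 1 = 78.
Check: 5^78 ≡ 23 (mod 107).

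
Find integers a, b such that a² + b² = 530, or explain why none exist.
1² + 23² (a=1, b=23)

Factorization: 530 = 2 × 5 × 53
By Fermat: n is sum of two squares iff every prime p ≡ 3 (mod 4) appears to even power.
All primes ≡ 3 (mod 4) appear to even power.
Search a = 0, 1, 2, … for 530 - a² a perfect square: first hit at a = 1: 530 - 1 = 529 = 23².
530 = 1² + 23² = 1 + 529 ✓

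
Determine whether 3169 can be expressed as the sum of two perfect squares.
12² + 55² (a=12, b=55)

Factorization: 3169 = 3169
By Fermat: n is sum of two squares iff every prime p ≡ 3 (mod 4) appears to even power.
All primes ≡ 3 (mod 4) appear to even power.
Search a = 0, 1, 2, … for 3169 - a² a perfect square: first hit at a = 12: 3169 - 144 = 3025 = 55².
3169 = 12² + 55² = 144 + 3025 ✓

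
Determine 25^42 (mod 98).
1

Repeated squaring. Binary of 42 = 101010.
25^1 ≡ 25 (mod 98); 25^2 ≡ 37 (mod 98); 25^4 ≡ 95 (mod 98); 25^8 ≡ 9 (mod 98); 25^16 ≡ 81 (mod 98); 25^32 ≡ 93 (mod 98)
25^42 = 25^2 × 25^8 × 25^32 ≡ 1 (mod 98)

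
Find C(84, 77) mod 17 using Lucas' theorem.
16

Using Lucas' theorem:
Write n=84 and k=77 in base 17:
n in base 17: [4, 16]
k in base 17: [4, 9]
C(84,77) mod 17 = ∏ C(n_i, k_i) mod 17
Digit binomials (mod 17): C(4,4) = 1; C(16,9) = 11440 ≡ 16
Product: 1 × 16 = 16 ≡ 16 (mod 17)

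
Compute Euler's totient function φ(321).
212

321 = 3 × 107
φ(n) = n × ∏(1 - 1/p) for each prime p dividing n
φ(321) = 321 × (1 - 1/3) × (1 - 1/107) = 212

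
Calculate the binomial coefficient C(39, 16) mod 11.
7

Using Lucas' theorem:
Write n=39 and k=16 in base 11:
n in base 11: [3, 6]
k in base 11: [1, 5]
C(39,16) mod 11 = ∏ C(n_i, k_i) mod 11
Digit binomials (mod 11): C(3,1) = 3; C(6,5) = 6
Product: 3 × 6 = 18 ≡ 7 (mod 11)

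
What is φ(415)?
328

415 = 5 × 83
φ(n) = n × ∏(1 - 1/p) for each prime p dividing n
φ(415) = 415 × (1 - 1/5) × (1 - 1/83) = 328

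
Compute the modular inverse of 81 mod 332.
41

gcd(81, 332) = 1, so the inverse exists.
Extended Euclidean algorithm on (332, 81):
332 = 4 × 81 + 8  ⟹  8 = (1)·332 + (-4)·81
81 = 10 × 8 + 1  ⟹  1 = (-10)·332 + (41)·81
So (41)·81 ≡ 1 (mod 332), i.e. 81^(-1) ≡ 41 (mod 332).
Check: 81 × 41 = 3321 ≡ 1 (mod 332)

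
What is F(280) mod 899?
551

Matrix identity: Q^n = [[F_(n+1), F_n], [F_n, F_(n-1)]] with Q = [[1,1],[1,0]].
n = 280 = 100011000₂. Square-and-multiply, entries mod 899:
Q^1 = [[1,1],[1,0]]
Q^2 = (Q^1)² = [[2,1],[1,1]]
Q^4 = (Q^2)² = [[5,3],[3,2]]
Q^8 = (Q^4)² = [[34,21],[21,13]]
Q^17 = (Q^8)²·Q = [[786,698],[698,88]]
Q^35 = (Q^17)²·Q = [[659,129],[129,530]]
Q^70 = (Q^35)² = [[523,551],[551,871]]
Q^140 = (Q^70)² = [[871,348],[348,523]]
Q^280 = (Q^140)² = [[523,551],[551,871]]
F_280 mod 899 = Q^280[0][1] = 551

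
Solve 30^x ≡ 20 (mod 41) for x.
38

Baby-step giant-step with step n = ⌈√41⌉ = 7.
Baby steps 30^j mod 41 (j:value) for j=0..6: 0:1, 1:30, 2:39, 3:22, 4:4, 5:38, 6:33.
Giant-step multiplier: 30^(-7) ≡ 30^(40-7) = 30^33 ≡ 7 (mod 41).
Giant steps γ_i = 20·7^i mod 41: γ_0=20, γ_1=17, γ_2=37, γ_3=13, γ_4=9, γ_5=22 (in table at j=3).
x = i·n + j = 5·7 + 3 = 38.
Check: 30^38 ≡ 20 (mod 41).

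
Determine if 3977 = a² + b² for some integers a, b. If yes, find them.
16² + 61² (a=16, b=61)

Factorization: 3977 = 41 × 97
By Fermat: n is sum of two squares iff every prime p ≡ 3 (mod 4) appears to even power.
All primes ≡ 3 (mod 4) appear to even power.
Search a = 0, 1, 2, … for 3977 - a² a perfect square: first hit at a = 16: 3977 - 256 = 3721 = 61².
3977 = 16² + 61² = 256 + 3721 ✓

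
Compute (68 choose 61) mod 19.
7

Using Lucas' theorem:
Write n=68 and k=61 in base 19:
n in base 19: [3, 11]
k in base 19: [3, 4]
C(68,61) mod 19 = ∏ C(n_i, k_i) mod 19
Digit binomials (mod 19): C(3,3) = 1; C(11,4) = 330 ≡ 7
Product: 1 × 7 = 7 ≡ 7 (mod 19)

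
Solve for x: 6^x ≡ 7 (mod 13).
7

Baby-step giant-step with step n = ⌈√13⌉ = 4.
Baby steps 6^j mod 13 (j:value) for j=0..3: 0:1, 1:6, 2:10, 3:8.
Giant-step multiplier: 6^(-4) ≡ 6^(12-4) = 6^8 ≡ 3 (mod 13).
Giant steps γ_i = 7·3^i mod 13: γ_0=7, γ_1=8 (in table at j=3).
x = i·n + j = 1·4 + 3 = 7.
Check: 6^7 ≡ 7 (mod 13).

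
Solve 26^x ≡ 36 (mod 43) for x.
28

Baby-step giant-step with step n = ⌈√43⌉ = 7.
Baby steps 26^j mod 43 (j:value) for j=0..6: 0:1, 1:26, 2:31, 3:32, 4:15, 5:3, 6:35.
Giant-step multiplier: 26^(-7) ≡ 26^(42-7) = 26^35 ≡ 37 (mod 43).
Giant steps γ_i = 36·37^i mod 43: γ_0=36, γ_1=42, γ_2=6, γ_3=7, γ_4=1 (in table at j=0).
x = i·n + j = 4·7 + 0 = 28.
Check: 26^28 ≡ 36 (mod 43).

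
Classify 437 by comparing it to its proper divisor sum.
deficient

Proper divisors of 437: sum = 1 + 19 + 23 = 43
Since 43 < 437, 437 is deficient.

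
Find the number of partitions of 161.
118159068427

p(n) counts ways to write n as a sum of positive integers (order ignored).
Euler's pentagonal recurrence: p(k) = p(k-1) + p(k-2) - p(k-5) - p(k-7) + p(k-12) + p(k-15) - ... (offsets j(3j∓1)/2, signs ++--, p(0)=1, p(<0)=0).
DP table for k = 0..160: p(0)=1, p(1)=1, p(2)=2, p(3)=3, p(4)=5, p(5)=7, p(6)=11, p(7)=15, p(8)=22, p(9)=30, p(10)=42, p(11)=56, p(12)=77, p(13)=101, p(14)=135, p(15)=176, p(16)=231, p(17)=297, p(18)=385, p(19)=490, p(20)=627, p(21)=792, p(22)=1002, p(23)=1255, p(24)=1575, p(25)=1958, p(26)=2436, p(27)=3010, p(28)=3718, p(29)=4565, p(30)=5604, p(31)=6842, p(32)=8349, p(33)=10143, p(34)=12310, p(35)=14883, p(36)=17977, p(37)=21637, p(38)=26015, p(39)=31185, p(40)=37338, p(41)=44583, p(42)=53174, p(43)=63261, p(44)=75175, p(45)=89134, p(46)=105558, p(47)=124754, p(48)=147273, p(49)=173525, p(50)=204226, p(51)=239943, p(52)=281589, p(53)=329931, p(54)=386155, p(55)=451276, p(56)=526823, p(57)=614154, p(58)=715220, p(59)=831820, p(60)=966467, p(61)=1121505, p(62)=1300156, p(63)=1505499, p(64)=1741630, p(65)=2012558, p(66)=2323520, p(67)=2679689, p(68)=3087735, p(69)=3554345, p(70)=4087968, p(71)=4697205, p(72)=5392783, p(73)=6185689, p(74)=7089500, p(75)=8118264, p(76)=9289091, p(77)=10619863, p(78)=12132164, p(79)=13848650, p(80)=15796476, p(81)=18004327, p(82)=20506255, p(83)=23338469, p(84)=26543660, p(85)=30167357, p(86)=34262962, p(87)=38887673, p(88)=44108109, p(89)=49995925, p(90)=56634173, p(91)=64112359, p(92)=72533807, p(93)=82010177, p(94)=92669720, p(95)=104651419, p(96)=118114304, p(97)=133230930, p(98)=150198136, p(99)=169229875, p(100)=190569292, p(101)=214481126, p(102)=241265379, p(103)=271248950, p(104)=304801365, p(105)=342325709, p(106)=384276336, p(107)=431149389, p(108)=483502844, p(109)=541946240, p(110)=607163746, p(111)=679903203, p(112)=761002156, p(113)=851376628, p(114)=952050665, p(115)=1064144451, p(116)=1188908248, p(117)=1327710076, p(118)=1482074143, p(119)=1653668665, p(120)=1844349560, p(121)=2056148051, p(122)=2291320912, p(123)=2552338241, p(124)=2841940500, p(125)=3163127352, p(126)=3519222692, p(127)=3913864295, p(128)=4351078600, p(129)=4835271870, p(130)=5371315400, p(131)=5964539504, p(132)=6620830889, p(133)=7346629512, p(134)=8149040695, p(135)=9035836076, p(136)=10015581680, p(137)=11097645016, p(138)=12292341831, p(139)=13610949895, p(140)=15065878135, p(141)=16670689208, p(142)=18440293320, p(143)=20390982757, p(144)=22540654445, p(145)=24908858009, p(146)=27517052599, p(147)=30388671978, p(148)=33549419497, p(149)=37027355200, p(150)=40853235313, p(151)=45060624582, p(152)=49686288421, p(153)=54770336324, p(154)=60356673280, p(155)=66493182097, p(156)=73232243759, p(157)=80630964769, p(158)=88751778802, p(159)=97662728555, p(160)=107438159466.
Final step: p(161) = p(160) + p(159) - p(156) - p(154) + p(149) + p(146) - p(139) - p(135) + p(126) + p(121) - p(110) - p(104) + p(91) + p(84) - p(69) - p(61) + p(44) + p(35) - p(16) - p(6)
= 107438159466 + 97662728555 - 73232243759 - 60356673280 + 37027355200 + 27517052599 - 13610949895 - 9035836076 + 3519222692 + 2056148051 - 607163746 - 304801365 + 64112359 + 26543660 - 3554345 - 1121505 + 75175 + 14883 - 231 - 11
= 118159068427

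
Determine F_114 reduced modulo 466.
288

Matrix identity: Q^n = [[F_(n+1), F_n], [F_n, F_(n-1)]] with Q = [[1,1],[1,0]].
n = 114 = 1110010₂. Square-and-multiply, entries mod 466:
Q^1 = [[1,1],[1,0]]
Q^3 = (Q^1)²·Q = [[3,2],[2,1]]
Q^7 = (Q^3)²·Q = [[21,13],[13,8]]
Q^14 = (Q^7)² = [[144,377],[377,233]]
Q^28 = (Q^14)² = [[231,465],[465,232]]
Q^57 = (Q^28)²·Q = [[241,238],[238,3]]
Q^114 = (Q^57)² = [[89,288],[288,267]]
F_114 mod 466 = Q^114[0][1] = 288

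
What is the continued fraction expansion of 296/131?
[2; 3, 1, 5, 1, 4]

Euclidean algorithm steps:
296 = 2 × 131 + 34
131 = 3 × 34 + 29
34 = 1 × 29 + 5
29 = 5 × 5 + 4
5 = 1 × 4 + 1
4 = 4 × 1 + 0
Continued fraction: [2; 3, 1, 5, 1, 4]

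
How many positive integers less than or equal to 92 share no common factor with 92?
44

92 = 2^2 × 23
φ(n) = n × ∏(1 - 1/p) for each prime p dividing n
φ(92) = 92 × (1 - 1/2) × (1 - 1/23) = 44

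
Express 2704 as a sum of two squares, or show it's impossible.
0² + 52² (a=0, b=52)

Factorization: 2704 = 2^4 × 13^2
By Fermat: n is sum of two squares iff every prime p ≡ 3 (mod 4) appears to even power.
All primes ≡ 3 (mod 4) appear to even power.
Search a = 0, 1, 2, … for 2704 - a² a perfect square: first hit at a = 0: 2704 - 0 = 2704 = 52².
2704 = 0² + 52² = 0 + 2704 ✓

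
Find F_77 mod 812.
709

Matrix identity: Q^n = [[F_(n+1), F_n], [F_n, F_(n-1)]] with Q = [[1,1],[1,0]].
n = 77 = 1001101₂. Square-and-multiply, entries mod 812:
Q^1 = [[1,1],[1,0]]
Q^2 = (Q^1)² = [[2,1],[1,1]]
Q^4 = (Q^2)² = [[5,3],[3,2]]
Q^9 = (Q^4)²·Q = [[55,34],[34,21]]
Q^19 = (Q^9)²·Q = [[269,121],[121,148]]
Q^38 = (Q^19)² = [[118,113],[113,5]]
Q^77 = (Q^38)²·Q = [[804,709],[709,95]]
F_77 mod 812 = Q^77[0][1] = 709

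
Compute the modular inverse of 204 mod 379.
366

gcd(204, 379) = 1, so the inverse exists.
Extended Euclidean algorithm on (379, 204):
379 = 1 × 204 + 175  ⟹  175 = (1)·379 + (-1)·204
204 = 1 × 175 + 29  ⟹  29 = (-1)·379 + (2)·204
175 = 6 × 29 + 1  ⟹  1 = (7)·379 + (-13)·204
So (-13)·204 ≡ 1 (mod 379), i.e. 204^(-1) ≡ -13 ≡ 366 (mod 379).
Check: 204 × 366 = 74664 ≡ 1 (mod 379)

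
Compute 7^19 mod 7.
0

Repeated squaring. Binary of 19 = 10011.
7^1 ≡ 0 (mod 7); 7^2 ≡ 0 (mod 7); 7^4 ≡ 0 (mod 7); 7^8 ≡ 0 (mod 7); 7^16 ≡ 0 (mod 7)
7^19 = 7^1 × 7^2 × 7^16 ≡ 0 (mod 7)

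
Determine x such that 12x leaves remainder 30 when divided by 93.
x ≡ 18 (mod 31)

gcd(12, 93) = 3, which divides 30, so solutions exist.
Divide through by 3: 4x ≡ 10 (mod 31).
Find 4^(-1) mod 31 by the extended Euclidean algorithm:
31 = 7 × 4 + 3  ⟹  3 = (1)·31 + (-7)·4
4 = 1 × 3 + 1  ⟹  1 = (-1)·31 + (8)·4
So (8)·4 ≡ 1 (mod 31), i.e. 4^(-1) ≡ 8 (mod 31).
x ≡ 8 × 10 = 80 ≡ 18 (mod 31).
Check: 12 × 18 = 216 ≡ 30 (mod 93).
x ≡ 18 (mod 31), giving 3 solutions mod 93.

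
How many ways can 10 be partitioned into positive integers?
42

p(n) counts ways to write n as a sum of positive integers (order ignored).
Examples: 10; 9 + 1; 8 + 2; 8 + 1 + 1; 7 + 3; ... (42 total)
p(10) = 42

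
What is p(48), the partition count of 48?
147273

p(n) counts ways to write n as a sum of positive integers (order ignored).
Euler's pentagonal recurrence: p(k) = p(k-1) + p(k-2) - p(k-5) - p(k-7) + p(k-12) + p(k-15) - ... (offsets j(3j∓1)/2, signs ++--, p(0)=1, p(<0)=0).
DP table for k = 0..47: p(0)=1, p(1)=1, p(2)=2, p(3)=3, p(4)=5, p(5)=7, p(6)=11, p(7)=15, p(8)=22, p(9)=30, p(10)=42, p(11)=56, p(12)=77, p(13)=101, p(14)=135, p(15)=176, p(16)=231, p(17)=297, p(18)=385, p(19)=490, p(20)=627, p(21)=792, p(22)=1002, p(23)=1255, p(24)=1575, p(25)=1958, p(26)=2436, p(27)=3010, p(28)=3718, p(29)=4565, p(30)=5604, p(31)=6842, p(32)=8349, p(33)=10143, p(34)=12310, p(35)=14883, p(36)=17977, p(37)=21637, p(38)=26015, p(39)=31185, p(40)=37338, p(41)=44583, p(42)=53174, p(43)=63261, p(44)=75175, p(45)=89134, p(46)=105558, p(47)=124754.
Final step: p(48) = p(47) + p(46) - p(43) - p(41) + p(36) + p(33) - p(26) - p(22) + p(13) + p(8)
= 124754 + 105558 - 63261 - 44583 + 17977 + 10143 - 2436 - 1002 + 101 + 22
= 147273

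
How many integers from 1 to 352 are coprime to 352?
160

352 = 2^5 × 11
φ(n) = n × ∏(1 - 1/p) for each prime p dividing n
φ(352) = 352 × (1 - 1/2) × (1 - 1/11) = 160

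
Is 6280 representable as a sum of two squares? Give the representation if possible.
14² + 78² (a=14, b=78)

Factorization: 6280 = 2^3 × 5 × 157
By Fermat: n is sum of two squares iff every prime p ≡ 3 (mod 4) appears to even power.
All primes ≡ 3 (mod 4) appear to even power.
Search a = 0, 1, 2, … for 6280 - a² a perfect square: first hit at a = 14: 6280 - 196 = 6084 = 78².
6280 = 14² + 78² = 196 + 6084 ✓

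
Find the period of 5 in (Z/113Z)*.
112

113 is prime, so ord(5) divides φ(113) = 112.
Divisors of 112: 1, 2, 4, 7, 8, 14, 16, 28, 56, 112.
Repeated squaring: 5^1 ≡ 5, 5^2 ≡ 25, 5^4 ≡ 60, 5^8 ≡ 97, 5^16 ≡ 30, 5^32 ≡ 109, 5^64 ≡ 16 (mod 113).
Test 5^d mod 113 for each divisor d in increasing order:
5^1 ≡ 5
5^2 ≡ 25
5^4 ≡ 60
5^7 = 5^4·5^2·5^1 ≡ 42
5^8 ≡ 97
5^14 = 5^8·5^4·5^2 ≡ 69
5^16 ≡ 30
5^28 = 5^16·5^8·5^4 ≡ 15
5^56 = 5^32·5^16·5^8 ≡ 112
5^112 = 5^64·5^32·5^16 ≡ 1  ← first divisor giving 1
The order is 112.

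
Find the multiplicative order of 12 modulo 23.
11

23 is prime, so ord(12) divides φ(23) = 22.
Divisors of 22: 1, 2, 11, 22.
Repeated squaring: 12^1 ≡ 12, 12^2 ≡ 6, 12^4 ≡ 13, 12^8 ≡ 8, 12^16 ≡ 18 (mod 23).
Test 12^d mod 23 for each divisor d in increasing order:
12^1 ≡ 12
12^2 ≡ 6
12^11 = 12^8·12^2·12^1 ≡ 1  ← first divisor giving 1
The order is 11.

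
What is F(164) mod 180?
33

Matrix identity: Q^n = [[F_(n+1), F_n], [F_n, F_(n-1)]] with Q = [[1,1],[1,0]].
n = 164 = 10100100₂. Square-and-multiply, entries mod 180:
Q^1 = [[1,1],[1,0]]
Q^2 = (Q^1)² = [[2,1],[1,1]]
Q^5 = (Q^2)²·Q = [[8,5],[5,3]]
Q^10 = (Q^5)² = [[89,55],[55,34]]
Q^20 = (Q^10)² = [[146,105],[105,41]]
Q^41 = (Q^20)²·Q = [[136,121],[121,15]]
Q^82 = (Q^41)² = [[17,91],[91,106]]
Q^164 = (Q^82)² = [[110,33],[33,77]]
F_164 mod 180 = Q^164[0][1] = 33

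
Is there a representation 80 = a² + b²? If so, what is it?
4² + 8² (a=4, b=8)

Factorization: 80 = 2^4 × 5
By Fermat: n is sum of two squares iff every prime p ≡ 3 (mod 4) appears to even power.
All primes ≡ 3 (mod 4) appear to even power.
Search a = 0, 1, 2, … for 80 - a² a perfect square: first hit at a = 4: 80 - 16 = 64 = 8².
80 = 4² + 8² = 16 + 64 ✓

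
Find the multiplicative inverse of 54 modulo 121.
65

gcd(54, 121) = 1, so the inverse exists.
Extended Euclidean algorithm on (121, 54):
121 = 2 × 54 + 13  ⟹  13 = (1)·121 + (-2)·54
54 = 4 × 13 + 2  ⟹  2 = (-4)·121 + (9)·54
13 = 6 × 2 + 1  ⟹  1 = (25)·121 + (-56)·54
So (-56)·54 ≡ 1 (mod 121), i.e. 54^(-1) ≡ -56 ≡ 65 (mod 121).
Check: 54 × 65 = 3510 ≡ 1 (mod 121)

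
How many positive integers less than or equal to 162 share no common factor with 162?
54

162 = 2 × 3^4
φ(n) = n × ∏(1 - 1/p) for each prime p dividing n
φ(162) = 162 × (1 - 1/2) × (1 - 1/3) = 54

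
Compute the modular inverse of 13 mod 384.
325

gcd(13, 384) = 1, so the inverse exists.
Extended Euclidean algorithm on (384, 13):
384 = 29 × 13 + 7  ⟹  7 = (1)·384 + (-29)·13
13 = 1 × 7 + 6  ⟹  6 = (-1)·384 + (30)·13
7 = 1 × 6 + 1  ⟹  1 = (2)·384 + (-59)·13
So (-59)·13 ≡ 1 (mod 384), i.e. 13^(-1) ≡ -59 ≡ 325 (mod 384).
Check: 13 × 325 = 4225 ≡ 1 (mod 384)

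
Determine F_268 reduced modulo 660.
351

Matrix identity: Q^n = [[F_(n+1), F_n], [F_n, F_(n-1)]] with Q = [[1,1],[1,0]].
n = 268 = 100001100₂. Square-and-multiply, entries mod 660:
Q^1 = [[1,1],[1,0]]
Q^2 = (Q^1)² = [[2,1],[1,1]]
Q^4 = (Q^2)² = [[5,3],[3,2]]
Q^8 = (Q^4)² = [[34,21],[21,13]]
Q^16 = (Q^8)² = [[277,327],[327,610]]
Q^33 = (Q^16)²·Q = [[487,178],[178,309]]
Q^67 = (Q^33)²·Q = [[21,233],[233,448]]
Q^134 = (Q^67)² = [[610,377],[377,233]]
Q^268 = (Q^134)² = [[89,351],[351,398]]
F_268 mod 660 = Q^268[0][1] = 351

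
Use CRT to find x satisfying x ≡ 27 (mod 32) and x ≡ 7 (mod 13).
59

Using Chinese Remainder Theorem:
M = 32 × 13 = 416
M1 = 13, M2 = 32
y1 = 13^(-1) mod 32 = 5
y2 = 32^(-1) mod 13 = 11
x = (27×13×5 + 7×32×11) mod 416 = 59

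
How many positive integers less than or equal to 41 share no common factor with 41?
40

41 = 41
φ(n) = n × ∏(1 - 1/p) for each prime p dividing n
φ(41) = 41 × (1 - 1/41) = 40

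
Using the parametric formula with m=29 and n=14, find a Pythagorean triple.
(645, 812, 1037)

Euclid's formula: a = m² - n², b = 2mn, c = m² + n²
m = 29, n = 14
a = 29² - 14² = 841 - 196 = 645
b = 2 × 29 × 14 = 812
c = 29² + 14² = 841 + 196 = 1037
Verification: 645² + 812² = 416025 + 659344 = 1075369 = 1037² ✓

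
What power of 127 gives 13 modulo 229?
15

Baby-step giant-step with step n = ⌈√229⌉ = 16.
Baby steps 127^j mod 229 (j:value) for j=0..15: 0:1, 1:127, 2:99, 3:207, 4:183, 5:112, 6:26, 7:96, 8:55, 9:115, 10:178, 11:164, 12:218, 13:206, 14:56, 15:13.
h = 13 is already in the table at j=15, so x = 15.
Check: 127^15 ≡ 13 (mod 229).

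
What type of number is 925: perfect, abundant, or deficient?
deficient

Proper divisors of 925: sum = 1 + 5 + 25 + 37 + 185 = 253
Since 253 < 925, 925 is deficient.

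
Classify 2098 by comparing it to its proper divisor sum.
deficient

Proper divisors of 2098: sum = 1 + 2 + 1049 = 1052
Since 1052 < 2098, 2098 is deficient.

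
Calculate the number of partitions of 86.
34262962

p(n) counts ways to write n as a sum of positive integers (order ignored).
Euler's pentagonal recurrence: p(k) = p(k-1) + p(k-2) - p(k-5) - p(k-7) + p(k-12) + p(k-15) - ... (offsets j(3j∓1)/2, signs ++--, p(0)=1, p(<0)=0).
DP table for k = 0..85: p(0)=1, p(1)=1, p(2)=2, p(3)=3, p(4)=5, p(5)=7, p(6)=11, p(7)=15, p(8)=22, p(9)=30, p(10)=42, p(11)=56, p(12)=77, p(13)=101, p(14)=135, p(15)=176, p(16)=231, p(17)=297, p(18)=385, p(19)=490, p(20)=627, p(21)=792, p(22)=1002, p(23)=1255, p(24)=1575, p(25)=1958, p(26)=2436, p(27)=3010, p(28)=3718, p(29)=4565, p(30)=5604, p(31)=6842, p(32)=8349, p(33)=10143, p(34)=12310, p(35)=14883, p(36)=17977, p(37)=21637, p(38)=26015, p(39)=31185, p(40)=37338, p(41)=44583, p(42)=53174, p(43)=63261, p(44)=75175, p(45)=89134, p(46)=105558, p(47)=124754, p(48)=147273, p(49)=173525, p(50)=204226, p(51)=239943, p(52)=281589, p(53)=329931, p(54)=386155, p(55)=451276, p(56)=526823, p(57)=614154, p(58)=715220, p(59)=831820, p(60)=966467, p(61)=1121505, p(62)=1300156, p(63)=1505499, p(64)=1741630, p(65)=2012558, p(66)=2323520, p(67)=2679689, p(68)=3087735, p(69)=3554345, p(70)=4087968, p(71)=4697205, p(72)=5392783, p(73)=6185689, p(74)=7089500, p(75)=8118264, p(76)=9289091, p(77)=10619863, p(78)=12132164, p(79)=13848650, p(80)=15796476, p(81)=18004327, p(82)=20506255, p(83)=23338469, p(84)=26543660, p(85)=30167357.
Final step: p(86) = p(85) + p(84) - p(81) - p(79) + p(74) + p(71) - p(64) - p(60) + p(51) + p(46) - p(35) - p(29) + p(16) + p(9)
= 30167357 + 26543660 - 18004327 - 13848650 + 7089500 + 4697205 - 1741630 - 966467 + 239943 + 105558 - 14883 - 4565 + 231 + 30
= 34262962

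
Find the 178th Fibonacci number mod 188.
187

Matrix identity: Q^n = [[F_(n+1), F_n], [F_n, F_(n-1)]] with Q = [[1,1],[1,0]].
n = 178 = 10110010₂. Square-and-multiply, entries mod 188:
Q^1 = [[1,1],[1,0]]
Q^2 = (Q^1)² = [[2,1],[1,1]]
Q^5 = (Q^2)²·Q = [[8,5],[5,3]]
Q^11 = (Q^5)²·Q = [[144,89],[89,55]]
Q^22 = (Q^11)² = [[81,39],[39,42]]
Q^44 = (Q^22)² = [[186,97],[97,89]]
Q^89 = (Q^44)²·Q = [[180,13],[13,167]]
Q^178 = (Q^89)² = [[45,187],[187,46]]
F_178 mod 188 = Q^178[0][1] = 187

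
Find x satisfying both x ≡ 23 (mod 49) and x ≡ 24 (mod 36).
1248

Using Chinese Remainder Theorem:
M = 49 × 36 = 1764
M1 = 36, M2 = 49
y1 = 36^(-1) mod 49 = 15
y2 = 49^(-1) mod 36 = 25
x = (23×36×15 + 24×49×25) mod 1764 = 1248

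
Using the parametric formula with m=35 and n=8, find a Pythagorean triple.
(1161, 560, 1289)

Euclid's formula: a = m² - n², b = 2mn, c = m² + n²
m = 35, n = 8
a = 35² - 8² = 1225 - 64 = 1161
b = 2 × 35 × 8 = 560
c = 35² + 8² = 1225 + 64 = 1289
Verification: 1161² + 560² = 1347921 + 313600 = 1661521 = 1289² ✓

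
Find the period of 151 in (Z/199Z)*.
99

199 is prime, so ord(151) divides φ(199) = 198.
Divisors of 198: 1, 2, 3, 6, 9, 11, 18, 22, 33, 66, 99, 198.
Repeated squaring: 151^1 ≡ 151, 151^2 ≡ 115, 151^4 ≡ 91, 151^8 ≡ 122, 151^16 ≡ 158, 151^32 ≡ 89, 151^64 ≡ 160, 151^128 ≡ 128 (mod 199).
Test 151^d mod 199 for each divisor d in increasing order:
151^1 ≡ 151
151^2 ≡ 115
151^3 = 151^2·151^1 ≡ 52
151^6 = 151^4·151^2 ≡ 117
151^9 = 151^8·151^1 ≡ 114
151^11 = 151^8·151^2·151^1 ≡ 175
151^18 = 151^16·151^2 ≡ 61
151^22 = 151^16·151^4·151^2 ≡ 178
151^33 = 151^32·151^1 ≡ 106
151^66 = 151^64·151^2 ≡ 92
151^99 = 151^64·151^32·151^2·151^1 ≡ 1  ← first divisor giving 1
The order is 99.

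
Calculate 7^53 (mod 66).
13

Repeated squaring. Binary of 53 = 110101.
7^1 ≡ 7 (mod 66); 7^2 ≡ 49 (mod 66); 7^4 ≡ 25 (mod 66); 7^8 ≡ 31 (mod 66); 7^16 ≡ 37 (mod 66); 7^32 ≡ 49 (mod 66)
7^53 = 7^1 × 7^4 × 7^16 × 7^32 ≡ 13 (mod 66)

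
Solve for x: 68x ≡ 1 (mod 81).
56

gcd(68, 81) = 1, so the inverse exists.
Extended Euclidean algorithm on (81, 68):
81 = 1 × 68 + 13  ⟹  13 = (1)·81 + (-1)·68
68 = 5 × 13 + 3  ⟹  3 = (-5)·81 + (6)·68
13 = 4 × 3 + 1  ⟹  1 = (21)·81 + (-25)·68
So (-25)·68 ≡ 1 (mod 81), i.e. 68^(-1) ≡ -25 ≡ 56 (mod 81).
Check: 68 × 56 = 3808 ≡ 1 (mod 81)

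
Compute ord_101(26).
100

101 is prime, so ord(26) divides φ(101) = 100.
Divisors of 100: 1, 2, 4, 5, 10, 20, 25, 50, 100.
Repeated squaring: 26^1 ≡ 26, 26^2 ≡ 70, 26^4 ≡ 52, 26^8 ≡ 78, 26^16 ≡ 24, 26^32 ≡ 71, 26^64 ≡ 92 (mod 101).
Test 26^d mod 101 for each divisor d in increasing order:
26^1 ≡ 26
26^2 ≡ 70
26^4 ≡ 52
26^5 = 26^4·26^1 ≡ 39
26^10 = 26^8·26^2 ≡ 6
26^20 = 26^16·26^4 ≡ 36
26^25 = 26^16·26^8·26^1 ≡ 91
26^50 = 26^32·26^16·26^2 ≡ 100
26^100 = 26^64·26^32·26^4 ≡ 1  ← first divisor giving 1
The order is 100.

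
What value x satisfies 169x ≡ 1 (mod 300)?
229

gcd(169, 300) = 1, so the inverse exists.
Extended Euclidean algorithm on (300, 169):
300 = 1 × 169 + 131  ⟹  131 = (1)·300 + (-1)·169
169 = 1 × 131 + 38  ⟹  38 = (-1)·300 + (2)·169
131 = 3 × 38 + 17  ⟹  17 = (4)·300 + (-7)·169
38 = 2 × 17 + 4  ⟹  4 = (-9)·300 + (16)·169
17 = 4 × 4 + 1  ⟹  1 = (40)·300 + (-71)·169
So (-71)·169 ≡ 1 (mod 300), i.e. 169^(-1) ≡ -71 ≡ 229 (mod 300).
Check: 169 × 229 = 38701 ≡ 1 (mod 300)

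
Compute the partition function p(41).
44583

p(n) counts ways to write n as a sum of positive integers (order ignored).
Euler's pentagonal recurrence: p(k) = p(k-1) + p(k-2) - p(k-5) - p(k-7) + p(k-12) + p(k-15) - ... (offsets j(3j∓1)/2, signs ++--, p(0)=1, p(<0)=0).
DP table for k = 0..40: p(0)=1, p(1)=1, p(2)=2, p(3)=3, p(4)=5, p(5)=7, p(6)=11, p(7)=15, p(8)=22, p(9)=30, p(10)=42, p(11)=56, p(12)=77, p(13)=101, p(14)=135, p(15)=176, p(16)=231, p(17)=297, p(18)=385, p(19)=490, p(20)=627, p(21)=792, p(22)=1002, p(23)=1255, p(24)=1575, p(25)=1958, p(26)=2436, p(27)=3010, p(28)=3718, p(29)=4565, p(30)=5604, p(31)=6842, p(32)=8349, p(33)=10143, p(34)=12310, p(35)=14883, p(36)=17977, p(37)=21637, p(38)=26015, p(39)=31185, p(40)=37338.
Final step: p(41) = p(40) + p(39) - p(36) - p(34) + p(29) + p(26) - p(19) - p(15) + p(6) + p(1)
= 37338 + 31185 - 17977 - 12310 + 4565 + 2436 - 490 - 176 + 11 + 1
= 44583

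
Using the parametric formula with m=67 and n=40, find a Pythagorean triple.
(2889, 5360, 6089)

Euclid's formula: a = m² - n², b = 2mn, c = m² + n²
m = 67, n = 40
a = 67² - 40² = 4489 - 1600 = 2889
b = 2 × 67 × 40 = 5360
c = 67² + 40² = 4489 + 1600 = 6089
Verification: 2889² + 5360² = 8346321 + 28729600 = 37075921 = 6089² ✓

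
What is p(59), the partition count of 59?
831820

p(n) counts ways to write n as a sum of positive integers (order ignored).
Euler's pentagonal recurrence: p(k) = p(k-1) + p(k-2) - p(k-5) - p(k-7) + p(k-12) + p(k-15) - ... (offsets j(3j∓1)/2, signs ++--, p(0)=1, p(<0)=0).
DP table for k = 0..58: p(0)=1, p(1)=1, p(2)=2, p(3)=3, p(4)=5, p(5)=7, p(6)=11, p(7)=15, p(8)=22, p(9)=30, p(10)=42, p(11)=56, p(12)=77, p(13)=101, p(14)=135, p(15)=176, p(16)=231, p(17)=297, p(18)=385, p(19)=490, p(20)=627, p(21)=792, p(22)=1002, p(23)=1255, p(24)=1575, p(25)=1958, p(26)=2436, p(27)=3010, p(28)=3718, p(29)=4565, p(30)=5604, p(31)=6842, p(32)=8349, p(33)=10143, p(34)=12310, p(35)=14883, p(36)=17977, p(37)=21637, p(38)=26015, p(39)=31185, p(40)=37338, p(41)=44583, p(42)=53174, p(43)=63261, p(44)=75175, p(45)=89134, p(46)=105558, p(47)=124754, p(48)=147273, p(49)=173525, p(50)=204226, p(51)=239943, p(52)=281589, p(53)=329931, p(54)=386155, p(55)=451276, p(56)=526823, p(57)=614154, p(58)=715220.
Final step: p(59) = p(58) + p(57) - p(54) - p(52) + p(47) + p(44) - p(37) - p(33) + p(24) + p(19) - p(8) - p(2)
= 715220 + 614154 - 386155 - 281589 + 124754 + 75175 - 21637 - 10143 + 1575 + 490 - 22 - 2
= 831820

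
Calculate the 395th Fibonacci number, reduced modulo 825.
5

Matrix identity: Q^n = [[F_(n+1), F_n], [F_n, F_(n-1)]] with Q = [[1,1],[1,0]].
n = 395 = 110001011₂. Square-and-multiply, entries mod 825:
Q^1 = [[1,1],[1,0]]
Q^3 = (Q^1)²·Q = [[3,2],[2,1]]
Q^6 = (Q^3)² = [[13,8],[8,5]]
Q^12 = (Q^6)² = [[233,144],[144,89]]
Q^24 = (Q^12)² = [[775,168],[168,607]]
Q^49 = (Q^24)²·Q = [[550,199],[199,351]]
Q^98 = (Q^49)² = [[551,274],[274,277]]
Q^197 = (Q^98)²·Q = [[824,2],[2,822]]
Q^395 = (Q^197)²·Q = [[822,5],[5,817]]
F_395 mod 825 = Q^395[0][1] = 5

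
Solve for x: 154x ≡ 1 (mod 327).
172

gcd(154, 327) = 1, so the inverse exists.
Extended Euclidean algorithm on (327, 154):
327 = 2 × 154 + 19  ⟹  19 = (1)·327 + (-2)·154
154 = 8 × 19 + 2  ⟹  2 = (-8)·327 + (17)·154
19 = 9 × 2 + 1  ⟹  1 = (73)·327 + (-155)·154
So (-155)·154 ≡ 1 (mod 327), i.e. 154^(-1) ≡ -155 ≡ 172 (mod 327).
Check: 154 × 172 = 26488 ≡ 1 (mod 327)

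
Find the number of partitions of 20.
627

p(n) counts ways to write n as a sum of positive integers (order ignored).
Euler's pentagonal recurrence: p(k) = p(k-1) + p(k-2) - p(k-5) - p(k-7) + p(k-12) + p(k-15) - ... (offsets j(3j∓1)/2, signs ++--, p(0)=1, p(<0)=0).
DP table for k = 0..19: p(0)=1, p(1)=1, p(2)=2, p(3)=3, p(4)=5, p(5)=7, p(6)=11, p(7)=15, p(8)=22, p(9)=30, p(10)=42, p(11)=56, p(12)=77, p(13)=101, p(14)=135, p(15)=176, p(16)=231, p(17)=297, p(18)=385, p(19)=490.
Final step: p(20) = p(19) + p(18) - p(15) - p(13) + p(8) + p(5)
= 490 + 385 - 176 - 101 + 22 + 7
= 627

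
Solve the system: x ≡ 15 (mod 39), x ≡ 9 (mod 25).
834

Using Chinese Remainder Theorem:
M = 39 × 25 = 975
M1 = 25, M2 = 39
y1 = 25^(-1) mod 39 = 25
y2 = 39^(-1) mod 25 = 9
x = (15×25×25 + 9×39×9) mod 975 = 834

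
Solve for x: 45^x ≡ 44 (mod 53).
20

Baby-step giant-step with step n = ⌈√53⌉ = 8.
Baby steps 45^j mod 53 (j:value) for j=0..7: 0:1, 1:45, 2:11, 3:18, 4:15, 5:39, 6:6, 7:5.
Giant-step multiplier: 45^(-8) ≡ 45^(52-8) = 45^44 ≡ 49 (mod 53).
Giant steps γ_i = 44·49^i mod 53: γ_0=44, γ_1=36, γ_2=15 (in table at j=4).
x = i·n + j = 2·8 + 4 = 20.
Check: 45^20 ≡ 44 (mod 53).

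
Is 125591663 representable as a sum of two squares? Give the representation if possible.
Not possible

Factorization: 125591663 = 29 × 163^3
By Fermat: n is sum of two squares iff every prime p ≡ 3 (mod 4) appears to even power.
Prime(s) ≡ 3 (mod 4) with odd exponent: [(163, 3)]
Therefore 125591663 cannot be expressed as a² + b².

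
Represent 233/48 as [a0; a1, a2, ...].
[4; 1, 5, 1, 6]

Euclidean algorithm steps:
233 = 4 × 48 + 41
48 = 1 × 41 + 7
41 = 5 × 7 + 6
7 = 1 × 6 + 1
6 = 6 × 1 + 0
Continued fraction: [4; 1, 5, 1, 6]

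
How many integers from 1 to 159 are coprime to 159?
104

159 = 3 × 53
φ(n) = n × ∏(1 - 1/p) for each prime p dividing n
φ(159) = 159 × (1 - 1/3) × (1 - 1/53) = 104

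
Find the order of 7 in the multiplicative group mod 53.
26

53 is prime, so ord(7) divides φ(53) = 52.
Divisors of 52: 1, 2, 4, 13, 26, 52.
Repeated squaring: 7^1 ≡ 7, 7^2 ≡ 49, 7^4 ≡ 16, 7^8 ≡ 44, 7^16 ≡ 28, 7^32 ≡ 42 (mod 53).
Test 7^d mod 53 for each divisor d in increasing order:
7^1 ≡ 7
7^2 ≡ 49
7^4 ≡ 16
7^13 = 7^8·7^4·7^1 ≡ 52
7^26 = 7^16·7^8·7^2 ≡ 1  ← first divisor giving 1
The order is 26.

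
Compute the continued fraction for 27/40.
[0; 1, 2, 13]

Euclidean algorithm steps:
27 = 0 × 40 + 27
40 = 1 × 27 + 13
27 = 2 × 13 + 1
13 = 13 × 1 + 0
Continued fraction: [0; 1, 2, 13]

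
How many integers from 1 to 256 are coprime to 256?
128

256 = 2^8
φ(n) = n × ∏(1 - 1/p) for each prime p dividing n
φ(256) = 256 × (1 - 1/2) = 128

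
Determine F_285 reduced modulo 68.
2

Matrix identity: Q^n = [[F_(n+1), F_n], [F_n, F_(n-1)]] with Q = [[1,1],[1,0]].
n = 285 = 100011101₂. Square-and-multiply, entries mod 68:
Q^1 = [[1,1],[1,0]]
Q^2 = (Q^1)² = [[2,1],[1,1]]
Q^4 = (Q^2)² = [[5,3],[3,2]]
Q^8 = (Q^4)² = [[34,21],[21,13]]
Q^17 = (Q^8)²·Q = [[0,33],[33,35]]
Q^35 = (Q^17)²·Q = [[0,1],[1,67]]
Q^71 = (Q^35)²·Q = [[0,1],[1,67]]
Q^142 = (Q^71)² = [[1,67],[67,2]]
Q^285 = (Q^142)²·Q = [[67,2],[2,65]]
F_285 mod 68 = Q^285[0][1] = 2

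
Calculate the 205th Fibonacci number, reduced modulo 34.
21

Matrix identity: Q^n = [[F_(n+1), F_n], [F_n, F_(n-1)]] with Q = [[1,1],[1,0]].
n = 205 = 11001101₂. Square-and-multiply, entries mod 34:
Q^1 = [[1,1],[1,0]]
Q^3 = (Q^1)²·Q = [[3,2],[2,1]]
Q^6 = (Q^3)² = [[13,8],[8,5]]
Q^12 = (Q^6)² = [[29,8],[8,21]]
Q^25 = (Q^12)²·Q = [[13,21],[21,26]]
Q^51 = (Q^25)²·Q = [[1,32],[32,3]]
Q^102 = (Q^51)² = [[5,26],[26,13]]
Q^205 = (Q^102)²·Q = [[13,21],[21,26]]
F_205 mod 34 = Q^205[0][1] = 21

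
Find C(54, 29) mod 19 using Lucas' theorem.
18

Using Lucas' theorem:
Write n=54 and k=29 in base 19:
n in base 19: [2, 16]
k in base 19: [1, 10]
C(54,29) mod 19 = ∏ C(n_i, k_i) mod 19
Digit binomials (mod 19): C(2,1) = 2; C(16,10) = 8008 ≡ 9
Product: 2 × 9 = 18 ≡ 18 (mod 19)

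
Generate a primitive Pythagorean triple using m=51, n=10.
(2501, 1020, 2701)

Euclid's formula: a = m² - n², b = 2mn, c = m² + n²
m = 51, n = 10
a = 51² - 10² = 2601 - 100 = 2501
b = 2 × 51 × 10 = 1020
c = 51² + 10² = 2601 + 100 = 2701
Verification: 2501² + 1020² = 6255001 + 1040400 = 7295401 = 2701² ✓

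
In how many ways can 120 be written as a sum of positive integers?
1844349560

p(n) counts ways to write n as a sum of positive integers (order ignored).
Euler's pentagonal recurrence: p(k) = p(k-1) + p(k-2) - p(k-5) - p(k-7) + p(k-12) + p(k-15) - ... (offsets j(3j∓1)/2, signs ++--, p(0)=1, p(<0)=0).
DP table for k = 0..119: p(0)=1, p(1)=1, p(2)=2, p(3)=3, p(4)=5, p(5)=7, p(6)=11, p(7)=15, p(8)=22, p(9)=30, p(10)=42, p(11)=56, p(12)=77, p(13)=101, p(14)=135, p(15)=176, p(16)=231, p(17)=297, p(18)=385, p(19)=490, p(20)=627, p(21)=792, p(22)=1002, p(23)=1255, p(24)=1575, p(25)=1958, p(26)=2436, p(27)=3010, p(28)=3718, p(29)=4565, p(30)=5604, p(31)=6842, p(32)=8349, p(33)=10143, p(34)=12310, p(35)=14883, p(36)=17977, p(37)=21637, p(38)=26015, p(39)=31185, p(40)=37338, p(41)=44583, p(42)=53174, p(43)=63261, p(44)=75175, p(45)=89134, p(46)=105558, p(47)=124754, p(48)=147273, p(49)=173525, p(50)=204226, p(51)=239943, p(52)=281589, p(53)=329931, p(54)=386155, p(55)=451276, p(56)=526823, p(57)=614154, p(58)=715220, p(59)=831820, p(60)=966467, p(61)=1121505, p(62)=1300156, p(63)=1505499, p(64)=1741630, p(65)=2012558, p(66)=2323520, p(67)=2679689, p(68)=3087735, p(69)=3554345, p(70)=4087968, p(71)=4697205, p(72)=5392783, p(73)=6185689, p(74)=7089500, p(75)=8118264, p(76)=9289091, p(77)=10619863, p(78)=12132164, p(79)=13848650, p(80)=15796476, p(81)=18004327, p(82)=20506255, p(83)=23338469, p(84)=26543660, p(85)=30167357, p(86)=34262962, p(87)=38887673, p(88)=44108109, p(89)=49995925, p(90)=56634173, p(91)=64112359, p(92)=72533807, p(93)=82010177, p(94)=92669720, p(95)=104651419, p(96)=118114304, p(97)=133230930, p(98)=150198136, p(99)=169229875, p(100)=190569292, p(101)=214481126, p(102)=241265379, p(103)=271248950, p(104)=304801365, p(105)=342325709, p(106)=384276336, p(107)=431149389, p(108)=483502844, p(109)=541946240, p(110)=607163746, p(111)=679903203, p(112)=761002156, p(113)=851376628, p(114)=952050665, p(115)=1064144451, p(116)=1188908248, p(117)=1327710076, p(118)=1482074143, p(119)=1653668665.
Final step: p(120) = p(119) + p(118) - p(115) - p(113) + p(108) + p(105) - p(98) - p(94) + p(85) + p(80) - p(69) - p(63) + p(50) + p(43) - p(28) - p(20) + p(3)
= 1653668665 + 1482074143 - 1064144451 - 851376628 + 483502844 + 342325709 - 150198136 - 92669720 + 30167357 + 15796476 - 3554345 - 1505499 + 204226 + 63261 - 3718 - 627 + 3
= 1844349560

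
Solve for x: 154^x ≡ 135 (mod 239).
52

Baby-step giant-step with step n = ⌈√239⌉ = 16.
Baby steps 154^j mod 239 (j:value) for j=0..15: 0:1, 1:154, 2:55, 3:105, 4:157, 5:39, 6:31, 7:233, 8:32, 9:148, 10:87, 11:14, 12:5, 13:53, 14:36, 15:47.
Giant-step multiplier: 154^(-16) ≡ 154^(238-16) = 154^222 ≡ 116 (mod 239).
Giant steps γ_i = 135·116^i mod 239: γ_0=135, γ_1=125, γ_2=160, γ_3=157 (in table at j=4).
x = i·n + j = 3·16 + 4 = 52.
Check: 154^52 ≡ 135 (mod 239).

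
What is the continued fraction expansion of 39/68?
[0; 1, 1, 2, 1, 9]

Euclidean algorithm steps:
39 = 0 × 68 + 39
68 = 1 × 39 + 29
39 = 1 × 29 + 10
29 = 2 × 10 + 9
10 = 1 × 9 + 1
9 = 9 × 1 + 0
Continued fraction: [0; 1, 1, 2, 1, 9]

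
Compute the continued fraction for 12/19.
[0; 1, 1, 1, 2, 2]

Euclidean algorithm steps:
12 = 0 × 19 + 12
19 = 1 × 12 + 7
12 = 1 × 7 + 5
7 = 1 × 5 + 2
5 = 2 × 2 + 1
2 = 2 × 1 + 0
Continued fraction: [0; 1, 1, 1, 2, 2]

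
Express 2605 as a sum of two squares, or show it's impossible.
2² + 51² (a=2, b=51)

Factorization: 2605 = 5 × 521
By Fermat: n is sum of two squares iff every prime p ≡ 3 (mod 4) appears to even power.
All primes ≡ 3 (mod 4) appear to even power.
Search a = 0, 1, 2, … for 2605 - a² a perfect square: first hit at a = 2: 2605 - 4 = 2601 = 51².
2605 = 2² + 51² = 4 + 2601 ✓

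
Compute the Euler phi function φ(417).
276

417 = 3 × 139
φ(n) = n × ∏(1 - 1/p) for each prime p dividing n
φ(417) = 417 × (1 - 1/3) × (1 - 1/139) = 276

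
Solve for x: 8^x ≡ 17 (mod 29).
7

Baby-step giant-step with step n = ⌈√29⌉ = 6.
Baby steps 8^j mod 29 (j:value) for j=0..5: 0:1, 1:8, 2:6, 3:19, 4:7, 5:27.
Giant-step multiplier: 8^(-6) ≡ 8^(28-6) = 8^22 ≡ 9 (mod 29).
Giant steps γ_i = 17·9^i mod 29: γ_0=17, γ_1=8 (in table at j=1).
x = i·n + j = 1·6 + 1 = 7.
Check: 8^7 ≡ 17 (mod 29).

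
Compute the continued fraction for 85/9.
[9; 2, 4]

Euclidean algorithm steps:
85 = 9 × 9 + 4
9 = 2 × 4 + 1
4 = 4 × 1 + 0
Continued fraction: [9; 2, 4]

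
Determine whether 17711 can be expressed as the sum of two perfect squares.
Not possible

Factorization: 17711 = 89 × 199
By Fermat: n is sum of two squares iff every prime p ≡ 3 (mod 4) appears to even power.
Prime(s) ≡ 3 (mod 4) with odd exponent: [(199, 1)]
Therefore 17711 cannot be expressed as a² + b².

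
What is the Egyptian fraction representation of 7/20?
1/3 + 1/60

Greedy algorithm:
7/20: ceiling(20/7) = 3, use 1/3
1/60: ceiling(60/1) = 60, use 1/60
Result: 7/20 = 1/3 + 1/60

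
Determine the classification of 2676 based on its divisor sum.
abundant

Proper divisors of 2676: sum = 1 + 2 + 3 + 4 + 6 + 12 + 223 + 446 + 669 + 892 + 1338 = 3596
Since 3596 > 2676, 2676 is abundant.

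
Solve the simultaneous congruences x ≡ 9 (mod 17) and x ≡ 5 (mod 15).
230

Using Chinese Remainder Theorem:
M = 17 × 15 = 255
M1 = 15, M2 = 17
y1 = 15^(-1) mod 17 = 8
y2 = 17^(-1) mod 15 = 8
x = (9×15×8 + 5×17×8) mod 255 = 230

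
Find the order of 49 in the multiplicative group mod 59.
29

59 is prime, so ord(49) divides φ(59) = 58.
Divisors of 58: 1, 2, 29, 58.
Repeated squaring: 49^1 ≡ 49, 49^2 ≡ 41, 49^4 ≡ 29, 49^8 ≡ 15, 49^16 ≡ 48, 49^32 ≡ 3 (mod 59).
Test 49^d mod 59 for each divisor d in increasing order:
49^1 ≡ 49
49^2 ≡ 41
49^29 = 49^16·49^8·49^4·49^1 ≡ 1  ← first divisor giving 1
The order is 29.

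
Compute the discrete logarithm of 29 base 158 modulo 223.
136

Baby-step giant-step with step n = ⌈√223⌉ = 15.
Baby steps 158^j mod 223 (j:value) for j=0..14: 0:1, 1:158, 2:211, 3:111, 4:144, 5:6, 6:56, 7:151, 8:220, 9:195, 10:36, 11:113, 12:14, 13:205, 14:55.
Giant-step multiplier: 158^(-15) ≡ 158^(222-15) = 158^207 ≡ 191 (mod 223).
Giant steps γ_i = 29·191^i mod 223: γ_0=29, γ_1=187, γ_2=37, γ_3=154, γ_4=201, γ_5=35, γ_6=218, γ_7=160, γ_8=9, γ_9=158 (in table at j=1).
x = i·n + j = 9·15 + 1 = 136.
Check: 158^136 ≡ 29 (mod 223).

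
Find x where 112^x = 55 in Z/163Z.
106

Baby-step giant-step with step n = ⌈√163⌉ = 13.
Baby steps 112^j mod 163 (j:value) for j=0..12: 0:1, 1:112, 2:156, 3:31, 4:49, 5:109, 6:146, 7:52, 8:119, 9:125, 10:145, 11:103, 12:126.
Giant-step multiplier: 112^(-13) ≡ 112^(162-13) = 112^149 ≡ 137 (mod 163).
Giant steps γ_i = 55·137^i mod 163: γ_0=55, γ_1=37, γ_2=16, γ_3=73, γ_4=58, γ_5=122, γ_6=88, γ_7=157, γ_8=156 (in table at j=2).
x = i·n + j = 8·13 + 2 = 106.
Check: 112^106 ≡ 55 (mod 163).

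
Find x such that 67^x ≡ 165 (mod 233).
33

Baby-step giant-step with step n = ⌈√233⌉ = 16.
Baby steps 67^j mod 233 (j:value) for j=0..15: 0:1, 1:67, 2:62, 3:193, 4:116, 5:83, 6:202, 7:20, 8:175, 9:75, 10:132, 11:223, 12:29, 13:79, 14:167, 15:5.
Giant-step multiplier: 67^(-16) ≡ 67^(232-16) = 67^216 ≡ 16 (mod 233).
Giant steps γ_i = 165·16^i mod 233: γ_0=165, γ_1=77, γ_2=67 (in table at j=1).
x = i·n + j = 2·16 + 1 = 33.
Check: 67^33 ≡ 165 (mod 233).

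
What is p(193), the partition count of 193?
2168627105469

p(n) counts ways to write n as a sum of positive integers (order ignored).
Euler's pentagonal recurrence: p(k) = p(k-1) + p(k-2) - p(k-5) - p(k-7) + p(k-12) + p(k-15) - ... (offsets j(3j∓1)/2, signs ++--, p(0)=1, p(<0)=0).
DP table for k = 0..192: p(0)=1, p(1)=1, p(2)=2, p(3)=3, p(4)=5, p(5)=7, p(6)=11, p(7)=15, p(8)=22, p(9)=30, p(10)=42, p(11)=56, p(12)=77, p(13)=101, p(14)=135, p(15)=176, p(16)=231, p(17)=297, p(18)=385, p(19)=490, p(20)=627, p(21)=792, p(22)=1002, p(23)=1255, p(24)=1575, p(25)=1958, p(26)=2436, p(27)=3010, p(28)=3718, p(29)=4565, p(30)=5604, p(31)=6842, p(32)=8349, p(33)=10143, p(34)=12310, p(35)=14883, p(36)=17977, p(37)=21637, p(38)=26015, p(39)=31185, p(40)=37338, p(41)=44583, p(42)=53174, p(43)=63261, p(44)=75175, p(45)=89134, p(46)=105558, p(47)=124754, p(48)=147273, p(49)=173525, p(50)=204226, p(51)=239943, p(52)=281589, p(53)=329931, p(54)=386155, p(55)=451276, p(56)=526823, p(57)=614154, p(58)=715220, p(59)=831820, p(60)=966467, p(61)=1121505, p(62)=1300156, p(63)=1505499, p(64)=1741630, p(65)=2012558, p(66)=2323520, p(67)=2679689, p(68)=3087735, p(69)=3554345, p(70)=4087968, p(71)=4697205, p(72)=5392783, p(73)=6185689, p(74)=7089500, p(75)=8118264, p(76)=9289091, p(77)=10619863, p(78)=12132164, p(79)=13848650, p(80)=15796476, p(81)=18004327, p(82)=20506255, p(83)=23338469, p(84)=26543660, p(85)=30167357, p(86)=34262962, p(87)=38887673, p(88)=44108109, p(89)=49995925, p(90)=56634173, p(91)=64112359, p(92)=72533807, p(93)=82010177, p(94)=92669720, p(95)=104651419, p(96)=118114304, p(97)=133230930, p(98)=150198136, p(99)=169229875, p(100)=190569292, p(101)=214481126, p(102)=241265379, p(103)=271248950, p(104)=304801365, p(105)=342325709, p(106)=384276336, p(107)=431149389, p(108)=483502844, p(109)=541946240, p(110)=607163746, p(111)=679903203, p(112)=761002156, p(113)=851376628, p(114)=952050665, p(115)=1064144451, p(116)=1188908248, p(117)=1327710076, p(118)=1482074143, p(119)=1653668665, p(120)=1844349560, p(121)=2056148051, p(122)=2291320912, p(123)=2552338241, p(124)=2841940500, p(125)=3163127352, p(126)=3519222692, p(127)=3913864295, p(128)=4351078600, p(129)=4835271870, p(130)=5371315400, p(131)=5964539504, p(132)=6620830889, p(133)=7346629512, p(134)=8149040695, p(135)=9035836076, p(136)=10015581680, p(137)=11097645016, p(138)=12292341831, p(139)=13610949895, p(140)=15065878135, p(141)=16670689208, p(142)=18440293320, p(143)=20390982757, p(144)=22540654445, p(145)=24908858009, p(146)=27517052599, p(147)=30388671978, p(148)=33549419497, p(149)=37027355200, p(150)=40853235313, p(151)=45060624582, p(152)=49686288421, p(153)=54770336324, p(154)=60356673280, p(155)=66493182097, p(156)=73232243759, p(157)=80630964769, p(158)=88751778802, p(159)=97662728555, p(160)=107438159466, p(161)=118159068427, p(162)=129913904637, p(163)=142798995930, p(164)=156919475295, p(165)=172389800255, p(166)=189334822579, p(167)=207890420102, p(168)=228204732751, p(169)=250438925115, p(170)=274768617130, p(171)=301384802048, p(172)=330495499613, p(173)=362326859895, p(174)=397125074750, p(175)=435157697830, p(176)=476715857290, p(177)=522115831195, p(178)=571701605655, p(179)=625846753120, p(180)=684957390936, p(181)=749474411781, p(182)=819876908323, p(183)=896684817527, p(184)=980462880430, p(185)=1071823774337, p(186)=1171432692373, p(187)=1280011042268, p(188)=1398341745571, p(189)=1527273599625, p(190)=1667727404093, p(191)=1820701100652, p(192)=1987276856363.
Final step: p(193) = p(192) + p(191) - p(188) - p(186) + p(181) + p(178) - p(171) - p(167) + p(158) + p(153) - p(142) - p(136) + p(123) + p(116) - p(101) - p(93) + p(76) + p(67) - p(48) - p(38) + p(17) + p(6)
= 1987276856363 + 1820701100652 - 1398341745571 - 1171432692373 + 749474411781 + 571701605655 - 301384802048 - 207890420102 + 88751778802 + 54770336324 - 18440293320 - 10015581680 + 2552338241 + 1188908248 - 214481126 - 82010177 + 9289091 + 2679689 - 147273 - 26015 + 297 + 11
= 2168627105469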